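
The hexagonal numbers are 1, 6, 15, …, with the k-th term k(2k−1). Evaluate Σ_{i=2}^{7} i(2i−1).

Σ i(2i−1) = 2Σi² − Σi over i = 2..7.
Σi = 28 − 1 = 27 and Σi² = 140 − 1 = 139.
2·139 − 1·27 = 251.

251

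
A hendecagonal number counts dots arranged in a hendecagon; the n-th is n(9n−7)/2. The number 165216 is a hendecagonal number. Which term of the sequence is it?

192

Set n(9n−7)/2 = 165216, giving 9n² − 7n − 330432 = 0.
So n = (7 + 3449) / 18 = 3456/18 = 192.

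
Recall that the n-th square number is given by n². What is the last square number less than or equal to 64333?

Solve n² ≤ 64333 for integer n.
n = 253 gives 64009 ≤ 64333, while n = 254 gives 64516 > 64333; so the answer is 64009.

64009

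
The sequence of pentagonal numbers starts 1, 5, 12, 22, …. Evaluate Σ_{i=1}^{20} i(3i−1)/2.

4200

Σ i(3i−1)/2 = (3Σi² − Σi) / 2 over i = 1..20.
Σi = 210 and Σi² = 2870.
(3·2870 − 1·210) / 2 = 8400/2 = 4200.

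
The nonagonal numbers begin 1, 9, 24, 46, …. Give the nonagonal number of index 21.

The 21st nonagonal number is n(7n−5)/2 with n = 21.
21·(7·21 − 5)/2 = 21·142/2 = 21·71 = 1491.

1491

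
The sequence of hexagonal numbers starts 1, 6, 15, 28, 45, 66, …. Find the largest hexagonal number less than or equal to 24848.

Solve n(2n−1) ≤ 24848 for integer n.
n = 111 gives 24531 ≤ 24848, while n = 112 gives 24976 > 24848; so the answer is 24531.

24531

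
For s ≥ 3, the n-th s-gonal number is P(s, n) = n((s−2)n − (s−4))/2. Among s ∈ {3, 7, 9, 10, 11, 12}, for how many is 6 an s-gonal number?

1

s = 3: P(3, 3) = 6. ✓
s = 7: P(7, 1) = 1 and P(7, 2) = 7; 6 is not s-gonal.
s = 9: P(9, 1) = 1 and P(9, 2) = 9; 6 is not s-gonal.
s = 10: P(10, 1) = 1 and P(10, 2) = 10; 6 is not s-gonal.
s = 11: P(11, 1) = 1 and P(11, 2) = 11; 6 is not s-gonal.
s = 12: P(12, 1) = 1 and P(12, 2) = 12; 6 is not s-gonal.
Hits: s ∈ {3} → 1.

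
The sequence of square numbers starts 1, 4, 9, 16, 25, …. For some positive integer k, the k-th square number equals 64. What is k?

8

We need n² = 64, so n = √64 = 8.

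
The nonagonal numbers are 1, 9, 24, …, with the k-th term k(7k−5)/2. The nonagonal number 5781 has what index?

Set n(7n−5)/2 = 5781, giving 7n² − 5n − 11562 = 0.
The discriminant is 25 + 56·5781 = 323761, and √323761 = 569.
So n = (5 + 569) / 14 = 574/14 = 41.
Check: 41·(7·41 − 5)/2 = 5781. ✓

41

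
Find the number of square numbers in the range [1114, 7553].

The n-th square number is n².
Smallest index with value ≥ 1114: n = 34 (giving 1156).
Largest index with value ≤ 7553: n = 86 (giving 7396).
Indices 34 through 86: 53 terms.

53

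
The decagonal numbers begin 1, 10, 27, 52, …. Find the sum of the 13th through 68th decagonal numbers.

419132

Σ i(4i−3) = 4Σi² − 3Σi over i = 13..68.
Σi = 2346 − 78 = 2268 and Σi² = 107134 − 650 = 106484.
4·106484 − 3·2268 = 419132.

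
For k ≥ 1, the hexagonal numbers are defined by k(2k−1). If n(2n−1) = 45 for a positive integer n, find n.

5

Set n(2n−1) = 45, giving 2n² − n − 45 = 0.
The discriminant is 1 + 8·45 = 361, and √361 = 19.
So n = (1 + 19) / 4 = 20/4 = 5.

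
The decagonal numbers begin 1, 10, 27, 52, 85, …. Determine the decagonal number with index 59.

13747

59·(4·59 − 3) = 59·233 = 13747.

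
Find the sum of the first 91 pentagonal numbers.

380926

Σ i(3i−1)/2 = (3Σi² − Σi) / 2 over i = 1..91.
Σi = 4186 and Σi² = 255346.
(3·255346 − 1·4186) / 2 = 761852/2 = 380926.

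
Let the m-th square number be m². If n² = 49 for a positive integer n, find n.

7

We need n² = 49, so n = √49 = 7.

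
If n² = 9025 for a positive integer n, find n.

95

We need n² = 9025, so n = √9025 = 95.
Check: 95² = 9025. ✓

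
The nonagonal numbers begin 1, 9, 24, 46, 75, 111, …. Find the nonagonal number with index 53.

The 53rd nonagonal number is n(7n−5)/2 with n = 53.
53·(7·53 − 5)/2 = 53·366/2 = 53·183 = 9699.

9699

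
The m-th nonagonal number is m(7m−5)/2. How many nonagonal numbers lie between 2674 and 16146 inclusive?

The n-th nonagonal number is n(7n−5)/2.
Smallest index with value ≥ 2674: n = 28 (giving 2674).
Largest index with value ≤ 16146: n = 68 (giving 16014).
Indices 28 through 68: 41 terms.

41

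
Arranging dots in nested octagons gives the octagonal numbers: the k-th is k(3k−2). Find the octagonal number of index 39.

The 39th octagonal number is n(3n−2) with n = 39.
39·(3·39 − 2) = 39·115 = 4485.

4485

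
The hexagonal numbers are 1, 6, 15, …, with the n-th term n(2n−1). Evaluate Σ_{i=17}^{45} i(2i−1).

Σ i(2i−1) = 2Σi² − Σi over i = 17..45.
Σi = 1035 − 136 = 899 and Σi² = 31395 − 1496 = 29899.
2·29899 − 1·899 = 58899.

58899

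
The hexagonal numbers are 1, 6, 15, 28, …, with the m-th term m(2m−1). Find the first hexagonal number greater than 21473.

21528

Solve n(2n−1) > 21473 for integer n.
The largest n with value ≤ 21473 is 103 (since 21115 ≤ 21473 < 21528), so the first above is n = 104, value 21528.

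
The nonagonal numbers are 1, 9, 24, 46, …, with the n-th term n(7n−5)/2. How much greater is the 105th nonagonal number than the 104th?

729

Consecutive nonagonal numbers differ by 7n − 6: here 7·105 − 6 = 729.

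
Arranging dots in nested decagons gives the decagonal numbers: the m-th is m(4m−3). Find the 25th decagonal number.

2425

The 25th decagonal number is n(4n−3) with n = 25.
25·(4·25 − 3) = 25·97 = 2425.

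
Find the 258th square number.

66564

The 258th square number is n² with n = 258.
258² = 66564.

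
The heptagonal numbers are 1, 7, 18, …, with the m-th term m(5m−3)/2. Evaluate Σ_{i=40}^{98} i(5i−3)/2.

738916

Σ i(5i−3)/2 = (5Σi² − 3Σi) / 2 over i = 40..98.
Σi = 4851 − 780 = 4071 and Σi² = 318549 − 20540 = 298009.
(5·298009 − 3·4071) / 2 = 1477832/2 = 738916.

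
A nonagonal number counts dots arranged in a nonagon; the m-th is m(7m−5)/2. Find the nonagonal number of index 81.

22761

The 81st nonagonal number is n(7n−5)/2 with n = 81.
81·(7·81 − 5)/2 = 81·562/2 = 81·281 = 22761.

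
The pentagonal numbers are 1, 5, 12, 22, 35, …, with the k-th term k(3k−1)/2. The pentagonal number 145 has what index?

10

Set n(3n−1)/2 = 145, giving 3n² − n − 290 = 0.
So n = (1 + 59) / 6 = 60/6 = 10.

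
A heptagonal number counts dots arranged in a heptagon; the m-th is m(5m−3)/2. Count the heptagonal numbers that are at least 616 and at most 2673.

18

The n-th heptagonal number is n(5n−3)/2.
Smallest index with value ≥ 616: n = 16 (giving 616).
Largest index with value ≤ 2673: n = 33 (giving 2673).
Indices 16 through 33: 18 terms.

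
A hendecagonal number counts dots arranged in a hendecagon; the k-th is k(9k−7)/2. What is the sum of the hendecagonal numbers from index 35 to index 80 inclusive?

711620

Σ i(9i−7)/2 = (9Σi² − 7Σi) / 2 over i = 35..80.
Σi = 3240 − 595 = 2645 and Σi² = 173880 − 13685 = 160195.
(9·160195 − 7·2645) / 2 = 1423240/2 = 711620.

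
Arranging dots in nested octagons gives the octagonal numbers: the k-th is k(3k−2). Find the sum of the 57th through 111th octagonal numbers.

1196580

Σ i(3i−2) = 3Σi² − 2Σi over i = 57..111.
Σi = 6216 − 1596 = 4620 and Σi² = 462056 − 60116 = 401940.
3·401940 − 2·4620 = 1196580.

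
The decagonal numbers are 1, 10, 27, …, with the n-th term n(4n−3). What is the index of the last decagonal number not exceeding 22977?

Solve n(4n−3) ≤ 22977 for integer n.
n = 76 gives 22876 ≤ 22977, while n = 77 gives 23485 > 22977; so the answer is index 76.

76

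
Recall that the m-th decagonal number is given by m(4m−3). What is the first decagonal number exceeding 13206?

13282

Solve n(4n−3) > 13206 for integer n.
The largest n with value ≤ 13206 is 57 (since 12825 ≤ 13206 < 13282), so the first above is n = 58, value 13282.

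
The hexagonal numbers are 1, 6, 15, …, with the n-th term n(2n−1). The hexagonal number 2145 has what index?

Set n(2n−1) = 2145, giving 2n² − n − 2145 = 0.
So n = (1 + 131) / 4 = 132/4 = 33.

33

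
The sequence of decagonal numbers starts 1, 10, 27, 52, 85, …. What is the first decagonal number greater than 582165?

582550

Solve n(4n−3) > 582165 for integer n.
The largest n with value ≤ 582165 is 381 (since 579501 ≤ 582165 < 582550), so the first above is n = 382, value 582550.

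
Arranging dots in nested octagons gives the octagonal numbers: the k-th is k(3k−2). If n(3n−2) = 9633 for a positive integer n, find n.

Set n(3n−2) = 9633, giving 3n² − 2n − 9633 = 0.
So n = (2 + 340) / 6 = 342/6 = 57.

57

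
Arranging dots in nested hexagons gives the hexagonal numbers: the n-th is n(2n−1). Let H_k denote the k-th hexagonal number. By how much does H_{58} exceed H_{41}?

58·(2·58 − 1) = 6670 and 41·(2·41 − 1) = 3321.
Difference: 6670 − 3321 = 3349.

3349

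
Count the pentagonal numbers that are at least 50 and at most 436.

12

The n-th pentagonal number is n(3n−1)/2.
Smallest index with value ≥ 50: n = 6 (giving 51).
Largest index with value ≤ 436: n = 17 (giving 425).
Indices 6 through 17: 12 terms.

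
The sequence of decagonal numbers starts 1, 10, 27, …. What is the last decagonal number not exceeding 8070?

7965

Solve n(4n−3) ≤ 8070 for integer n.
n = 45 gives 7965 ≤ 8070, while n = 46 gives 8326 > 8070; so the answer is 7965.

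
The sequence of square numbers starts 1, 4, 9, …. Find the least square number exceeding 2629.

Solve n² > 2629 for integer n.
The largest n with value ≤ 2629 is 51 (since 2601 ≤ 2629 < 2704), so the first above is n = 52, value 2704.

2704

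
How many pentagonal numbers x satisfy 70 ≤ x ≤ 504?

The n-th pentagonal number is n(3n−1)/2.
Smallest index with value ≥ 70: n = 7 (giving 70).
Largest index with value ≤ 504: n = 18 (giving 477).
Indices 7 through 18: 12 terms.

12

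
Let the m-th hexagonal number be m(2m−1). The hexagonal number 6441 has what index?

Set n(2n−1) = 6441, giving 2n² − n − 6441 = 0.
The discriminant is 1 + 8·6441 = 51529, and √51529 = 227.
So n = (1 + 227) / 4 = 228/4 = 57.

57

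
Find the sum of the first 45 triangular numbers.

16215

Σ i(i+1)/2 = (Σi² + Σi) / 2 over i = 1..45.
Σi = 1035 and Σi² = 31395.
(1·31395 + 1·1035) / 2 = 32430/2 = 16215.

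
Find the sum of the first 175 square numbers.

Σ_{i=1}^{175} i² = 175·176·351/6 = 1801800.

1801800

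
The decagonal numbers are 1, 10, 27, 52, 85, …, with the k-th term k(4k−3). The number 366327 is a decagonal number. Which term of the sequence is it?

Set n(4n−3) = 366327, giving 4n² − 3n − 366327 = 0.
The discriminant is 9 + 16·366327 = 5861241, and √5861241 = 2421.
So n = (3 + 2421) / 8 = 2424/8 = 303.
Check: 303·(4·303 − 3) = 366327. ✓

303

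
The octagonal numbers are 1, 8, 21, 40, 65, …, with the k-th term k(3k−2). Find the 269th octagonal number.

The 269th octagonal number is n(3n−2) with n = 269.
269·(3·269 − 2) = 269·805 = 216545.

216545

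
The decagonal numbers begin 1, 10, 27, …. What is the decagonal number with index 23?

2047

The 23rd decagonal number is n(4n−3) with n = 23.
23·(4·23 − 3) = 23·89 = 2047.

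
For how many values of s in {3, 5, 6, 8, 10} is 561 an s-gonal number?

2

s = 3: P(3, 33) = 561. ✓
s = 5: P(5, 19) = 532 and P(5, 20) = 590; 561 is not s-gonal.
s = 6: P(6, 17) = 561. ✓
s = 8: P(8, 14) = 560 and P(8, 15) = 645; 561 is not s-gonal.
s = 10: P(10, 12) = 540 and P(10, 13) = 637; 561 is not s-gonal.
Hits: s ∈ {3, 6} → 2.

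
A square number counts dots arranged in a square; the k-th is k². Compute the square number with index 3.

The 3rd square number is n² with n = 3.
3² = 9.

9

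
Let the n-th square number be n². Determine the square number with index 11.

The 11th square number is n² with n = 11.
11² = 121.

121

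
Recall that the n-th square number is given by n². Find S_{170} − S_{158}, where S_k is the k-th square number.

3936

170² = 28900 and 158² = 24964.
Difference: 28900 − 24964 = 3936.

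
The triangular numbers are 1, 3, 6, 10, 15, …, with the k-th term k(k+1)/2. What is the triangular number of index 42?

903

42·43/2 = 1806/2 = 903.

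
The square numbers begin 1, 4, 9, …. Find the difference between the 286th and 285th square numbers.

n² − (n−1)² = 2n − 1, so 286² − 285² = 2·286 − 1 = 571.

571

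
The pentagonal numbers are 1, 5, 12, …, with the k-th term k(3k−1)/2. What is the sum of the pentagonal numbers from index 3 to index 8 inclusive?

282

Σ i(3i−1)/2 = (3Σi² − Σi) / 2 over i = 3..8.
Σi = 36 − 3 = 33 and Σi² = 204 − 5 = 199.
(3·199 − 1·33) / 2 = 564/2 = 282.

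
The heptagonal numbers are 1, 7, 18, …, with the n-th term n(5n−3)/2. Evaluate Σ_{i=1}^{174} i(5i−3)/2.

4405100

Σ i(5i−3)/2 = (5Σi² − 3Σi) / 2 over i = 1..174.
Σi = 15225 and Σi² = 1771175.
(5·1771175 − 3·15225) / 2 = 8810200/2 = 4405100.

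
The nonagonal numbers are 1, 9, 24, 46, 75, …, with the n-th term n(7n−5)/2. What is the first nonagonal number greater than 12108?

Solve n(7n−5)/2 > 12108 for integer n.
The largest n with value ≤ 12108 is 59 (since 12036 ≤ 12108 < 12450), so the first above is n = 60, value 12450.

12450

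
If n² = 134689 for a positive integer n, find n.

367

We need n² = 134689, so n = √134689 = 367.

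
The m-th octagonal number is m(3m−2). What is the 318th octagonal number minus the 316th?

3800

318·(3·318 − 2) = 302736 and 316·(3·316 − 2) = 298936.
Difference: 302736 − 298936 = 3800.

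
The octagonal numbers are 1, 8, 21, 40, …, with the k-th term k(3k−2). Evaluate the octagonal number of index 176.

176·(3·176 − 2) = 176·526 = 92576.

92576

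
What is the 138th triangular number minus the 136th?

275

138·139/2 = 9591 and 136·137/2 = 9316.
Difference: 9591 − 9316 = 275.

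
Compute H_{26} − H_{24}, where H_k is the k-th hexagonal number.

26·(2·26 − 1) = 1326 and 24·(2·24 − 1) = 1128.
Difference: 1326 − 1128 = 198.

198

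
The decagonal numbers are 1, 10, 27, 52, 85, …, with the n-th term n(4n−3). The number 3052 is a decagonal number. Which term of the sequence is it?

28

Set n(4n−3) = 3052, giving 4n² − 3n − 3052 = 0.
So n = (3 + 221) / 8 = 224/8 = 28.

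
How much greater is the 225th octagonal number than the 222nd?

225·(3·225 − 2) = 151425 and 222·(3·222 − 2) = 147408.
Difference: 151425 − 147408 = 4017.

4017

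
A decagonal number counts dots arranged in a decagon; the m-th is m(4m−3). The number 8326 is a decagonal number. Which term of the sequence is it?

Set n(4n−3) = 8326, giving 4n² − 3n − 8326 = 0.
The discriminant is 9 + 16·8326 = 133225, and √133225 = 365.
So n = (3 + 365) / 8 = 368/8 = 46.

46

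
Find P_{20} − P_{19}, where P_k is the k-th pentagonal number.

58

Consecutive pentagonal numbers differ by 3n − 2: here 3·20 − 2 = 58.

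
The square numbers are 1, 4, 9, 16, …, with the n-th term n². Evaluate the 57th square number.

The 57th square number is n² with n = 57.
57² = 3249.

3249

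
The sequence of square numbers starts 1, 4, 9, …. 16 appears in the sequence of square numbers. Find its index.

4

We need n² = 16, so n = √16 = 4.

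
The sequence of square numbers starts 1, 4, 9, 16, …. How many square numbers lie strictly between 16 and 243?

11

The n-th square number is n².
Smallest index with value > 16: n = 5 (giving 25).
Largest index with value < 243: n = 15 (giving 225).
Indices 5 through 15: 11 terms.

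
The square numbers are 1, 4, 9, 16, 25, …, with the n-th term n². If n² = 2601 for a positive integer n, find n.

51

We need n² = 2601, so n = √2601 = 51.
Check: 51² = 2601. ✓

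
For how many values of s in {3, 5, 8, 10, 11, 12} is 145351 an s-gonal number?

s = 3: P(3, 538) = 144991 and P(3, 539) = 145530; 145351 is not s-gonal.
s = 5: P(5, 311) = 144926 and P(5, 312) = 145860; 145351 is not s-gonal.
s = 8: P(8, 220) = 144760 and P(8, 221) = 146081; 145351 is not s-gonal.
s = 10: P(10, 191) = 145351. ✓
s = 11: P(11, 180) = 145170 and P(11, 181) = 146791; 145351 is not s-gonal.
s = 12: P(12, 170) = 143820 and P(12, 171) = 145521; 145351 is not s-gonal.
Hits: s ∈ {10} → 1.

1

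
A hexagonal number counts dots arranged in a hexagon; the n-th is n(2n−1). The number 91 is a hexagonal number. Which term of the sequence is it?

Set n(2n−1) = 91, giving 2n² − n − 91 = 0.
The discriminant is 1 + 8·91 = 729, and √729 = 27.
So n = (1 + 27) / 4 = 28/4 = 7.

7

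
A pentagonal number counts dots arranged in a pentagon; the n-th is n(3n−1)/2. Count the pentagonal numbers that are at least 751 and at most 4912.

The n-th pentagonal number is n(3n−1)/2.
Smallest index with value ≥ 751: n = 23 (giving 782).
Largest index with value ≤ 4912: n = 57 (giving 4845).
Indices 23 through 57: 35 terms.

35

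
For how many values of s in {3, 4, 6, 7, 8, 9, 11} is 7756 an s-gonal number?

1

s = 3: P(3, 124) = 7750 and P(3, 125) = 7875; 7756 is not s-gonal.
s = 4: P(4, 88) = 7744 and P(4, 89) = 7921; 7756 is not s-gonal.
s = 6: P(6, 62) = 7626 and P(6, 63) = 7875; 7756 is not s-gonal.
s = 7: P(7, 56) = 7756. ✓
s = 8: P(8, 51) = 7701 and P(8, 52) = 8008; 7756 is not s-gonal.
s = 9: P(9, 47) = 7614 and P(9, 48) = 7944; 7756 is not s-gonal.
s = 11: P(11, 41) = 7421 and P(11, 42) = 7791; 7756 is not s-gonal.
Hits: s ∈ {7} → 1.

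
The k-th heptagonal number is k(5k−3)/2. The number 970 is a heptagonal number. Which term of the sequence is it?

Set n(5n−3)/2 = 970, giving 5n² − 3n − 1940 = 0.
The discriminant is 9 + 40·970 = 38809, and √38809 = 197.
So n = (3 + 197) / 10 = 200/10 = 20.
Check: 20·(5·20 − 3)/2 = 970. ✓

20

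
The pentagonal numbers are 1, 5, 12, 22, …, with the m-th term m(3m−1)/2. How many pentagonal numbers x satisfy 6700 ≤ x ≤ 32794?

The n-th pentagonal number is n(3n−1)/2.
Smallest index with value ≥ 6700: n = 67 (giving 6700).
Largest index with value ≤ 32794: n = 148 (giving 32782).
Indices 67 through 148: 82 terms.

82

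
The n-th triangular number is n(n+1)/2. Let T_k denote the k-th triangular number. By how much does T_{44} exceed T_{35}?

44·45/2 = 990 and 35·36/2 = 630.
Difference: 990 − 630 = 360.

360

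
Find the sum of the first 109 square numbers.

437635

Σ_{i=1}^{109} i² = 109·110·219/6 = 437635.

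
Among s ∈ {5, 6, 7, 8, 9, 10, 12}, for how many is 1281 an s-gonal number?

1

s = 5: P(5, 29) = 1247 and P(5, 30) = 1335; 1281 is not s-gonal.
s = 6: P(6, 25) = 1225 and P(6, 26) = 1326; 1281 is not s-gonal.
s = 7: P(7, 22) = 1177 and P(7, 23) = 1288; 1281 is not s-gonal.
s = 8: P(8, 21) = 1281. ✓
s = 9: P(9, 19) = 1216 and P(9, 20) = 1350; 1281 is not s-gonal.
s = 10: P(10, 18) = 1242 and P(10, 19) = 1387; 1281 is not s-gonal.
s = 12: P(12, 16) = 1216 and P(12, 17) = 1377; 1281 is not s-gonal.
Hits: s ∈ {8} → 1.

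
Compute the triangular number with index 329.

54285

329·330/2 = 108570/2 = 54285.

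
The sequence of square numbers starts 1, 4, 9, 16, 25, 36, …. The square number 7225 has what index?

85

We need n² = 7225, so n = √7225 = 85.
Check: 85² = 7225. ✓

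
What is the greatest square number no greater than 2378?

2304

Solve n² ≤ 2378 for integer n.
n = 48 gives 2304 ≤ 2378, while n = 49 gives 2401 > 2378; so the answer is 2304.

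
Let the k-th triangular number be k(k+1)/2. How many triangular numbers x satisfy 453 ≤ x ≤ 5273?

The n-th triangular number is n(n+1)/2.
Smallest index with value ≥ 453: n = 30 (giving 465).
Largest index with value ≤ 5273: n = 102 (giving 5253).
Indices 30 through 102: 73 terms.

73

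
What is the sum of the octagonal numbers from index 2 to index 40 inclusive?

Σ i(3i−2) = 3Σi² − 2Σi over i = 2..40.
Σi = 820 − 1 = 819 and Σi² = 22140 − 1 = 22139.
3·22139 − 2·819 = 64779.

64779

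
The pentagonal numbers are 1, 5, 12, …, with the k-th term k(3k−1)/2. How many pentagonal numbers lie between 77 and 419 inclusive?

9

The n-th pentagonal number is n(3n−1)/2.
Smallest index with value ≥ 77: n = 8 (giving 92).
Largest index with value ≤ 419: n = 16 (giving 376).
Indices 8 through 16: 9 terms.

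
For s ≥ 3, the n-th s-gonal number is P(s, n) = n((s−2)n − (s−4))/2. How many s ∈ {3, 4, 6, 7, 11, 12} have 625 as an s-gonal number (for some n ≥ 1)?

s = 3: P(3, 34) = 595 and P(3, 35) = 630; 625 is not s-gonal.
s = 4: P(4, 25) = 625. ✓
s = 6: P(6, 17) = 561 and P(6, 18) = 630; 625 is not s-gonal.
s = 7: P(7, 16) = 616 and P(7, 17) = 697; 625 is not s-gonal.
s = 11: P(11, 12) = 606 and P(11, 13) = 715; 625 is not s-gonal.
s = 12: P(12, 11) = 561 and P(12, 12) = 672; 625 is not s-gonal.
Hits: s ∈ {4} → 1.

1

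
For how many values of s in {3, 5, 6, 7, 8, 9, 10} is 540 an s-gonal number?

s = 3: P(3, 32) = 528 and P(3, 33) = 561; 540 is not s-gonal.
s = 5: P(5, 19) = 532 and P(5, 20) = 590; 540 is not s-gonal.
s = 6: P(6, 16) = 496 and P(6, 17) = 561; 540 is not s-gonal.
s = 7: P(7, 15) = 540. ✓
s = 8: P(8, 13) = 481 and P(8, 14) = 560; 540 is not s-gonal.
s = 9: P(9, 12) = 474 and P(9, 13) = 559; 540 is not s-gonal.
s = 10: P(10, 12) = 540. ✓
Hits: s ∈ {7, 10} → 2.

2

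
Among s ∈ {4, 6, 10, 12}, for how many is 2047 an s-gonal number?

1

s = 4: P(4, 45) = 2025 and P(4, 46) = 2116; 2047 is not s-gonal.
s = 6: P(6, 32) = 2016 and P(6, 33) = 2145; 2047 is not s-gonal.
s = 10: P(10, 23) = 2047. ✓
s = 12: P(12, 20) = 1920 and P(12, 21) = 2121; 2047 is not s-gonal.
Hits: s ∈ {10} → 1.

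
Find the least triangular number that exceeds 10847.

10878

Solve n(n+1)/2 > 10847 for integer n.
The largest n with value ≤ 10847 is 146 (since 10731 ≤ 10847 < 10878), so the first above is n = 147, value 10878.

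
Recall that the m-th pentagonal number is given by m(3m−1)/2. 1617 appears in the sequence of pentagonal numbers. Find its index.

Set n(3n−1)/2 = 1617, giving 3n² − n − 3234 = 0.
The discriminant is 1 + 24·1617 = 38809, and √38809 = 197.
So n = (1 + 197) / 6 = 198/6 = 33.
Check: 33·(3·33 − 1)/2 = 1617. ✓

33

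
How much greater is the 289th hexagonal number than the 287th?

289·(2·289 − 1) = 166753 and 287·(2·287 − 1) = 164451.
Difference: 166753 − 164451 = 2302.

2302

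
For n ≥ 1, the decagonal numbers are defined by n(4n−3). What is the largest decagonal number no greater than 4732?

4522

Solve n(4n−3) ≤ 4732 for integer n.
n = 34 gives 4522 ≤ 4732, while n = 35 gives 4795 > 4732; so the answer is 4522.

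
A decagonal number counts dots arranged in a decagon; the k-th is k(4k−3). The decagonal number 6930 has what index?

Set n(4n−3) = 6930, giving 4n² − 3n − 6930 = 0.
The discriminant is 9 + 16·6930 = 110889, and √110889 = 333.
So n = (3 + 333) / 8 = 336/8 = 42.
Check: 42·(4·42 − 3) = 6930. ✓

42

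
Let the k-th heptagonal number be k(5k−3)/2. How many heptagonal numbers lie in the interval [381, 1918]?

The n-th heptagonal number is n(5n−3)/2.
Smallest index with value ≥ 381: n = 13 (giving 403).
Largest index with value ≤ 1918: n = 28 (giving 1918).
Indices 13 through 28: 16 terms.

16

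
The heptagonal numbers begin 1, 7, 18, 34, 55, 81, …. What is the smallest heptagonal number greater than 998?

Solve n(5n−3)/2 > 998 for integer n.
The largest n with value ≤ 998 is 20 (since 970 ≤ 998 < 1071), so the first above is n = 21, value 1071.

1071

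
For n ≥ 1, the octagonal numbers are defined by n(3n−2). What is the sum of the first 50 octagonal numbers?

Σ i(3i−2) = 3Σi² − 2Σi over i = 1..50.
Σi = 1275 and Σi² = 42925.
3·42925 − 2·1275 = 126225.

126225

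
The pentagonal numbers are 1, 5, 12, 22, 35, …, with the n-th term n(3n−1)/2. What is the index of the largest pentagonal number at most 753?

22

Solve n(3n−1)/2 ≤ 753 for integer n.
n = 22 gives 715 ≤ 753, while n = 23 gives 782 > 753; so the answer is index 22.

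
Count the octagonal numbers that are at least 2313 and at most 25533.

The n-th octagonal number is n(3n−2).
Smallest index with value ≥ 2313: n = 29 (giving 2465).
Largest index with value ≤ 25533: n = 92 (giving 25208).
Indices 29 through 92: 64 terms.

64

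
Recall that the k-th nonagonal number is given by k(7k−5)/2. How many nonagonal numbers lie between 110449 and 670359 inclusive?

261

The n-th nonagonal number is n(7n−5)/2.
Smallest index with value ≥ 110449: n = 178 (giving 110449).
Largest index with value ≤ 670359: n = 438 (giving 670359).
Indices 178 through 438: 261 terms.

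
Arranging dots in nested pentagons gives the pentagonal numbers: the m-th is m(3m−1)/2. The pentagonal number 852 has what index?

Set n(3n−1)/2 = 852, giving 3n² − n − 1704 = 0.
The discriminant is 1 + 24·852 = 20449, and √20449 = 143.
So n = (1 + 143) / 6 = 144/6 = 24.

24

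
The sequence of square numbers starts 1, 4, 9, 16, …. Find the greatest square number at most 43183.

Solve n² ≤ 43183 for integer n.
n = 207 gives 42849 ≤ 43183, while n = 208 gives 43264 > 43183; so the answer is 42849.

42849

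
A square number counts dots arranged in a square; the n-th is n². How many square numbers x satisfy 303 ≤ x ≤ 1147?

The n-th square number is n².
Smallest index with value ≥ 303: n = 18 (giving 324).
Largest index with value ≤ 1147: n = 33 (giving 1089).
Indices 18 through 33: 16 terms.

16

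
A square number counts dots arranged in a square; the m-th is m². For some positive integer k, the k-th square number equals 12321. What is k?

We need n² = 12321, so n = √12321 = 111.
Check: 111² = 12321. ✓

111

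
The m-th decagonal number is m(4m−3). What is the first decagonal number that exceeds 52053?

52555

Solve n(4n−3) > 52053 for integer n.
The largest n with value ≤ 52053 is 114 (since 51642 ≤ 52053 < 52555), so the first above is n = 115, value 52555.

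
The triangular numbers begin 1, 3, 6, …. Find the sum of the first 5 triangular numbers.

Σ i(i+1)/2 = (Σi² + Σi) / 2 over i = 1..5.
Σi = 15 and Σi² = 55.
(1·55 + 1·15) / 2 = 70/2 = 35.

35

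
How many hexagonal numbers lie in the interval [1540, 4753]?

22

The n-th hexagonal number is n(2n−1).
Smallest index with value ≥ 1540: n = 28 (giving 1540).
Largest index with value ≤ 4753: n = 49 (giving 4753).
Indices 28 through 49: 22 terms.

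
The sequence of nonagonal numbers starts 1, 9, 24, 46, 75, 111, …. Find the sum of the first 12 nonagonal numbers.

2080

Σ i(7i−5)/2 = (7Σi² − 5Σi) / 2 over i = 1..12.
Σi = 78 and Σi² = 650.
(7·650 − 5·78) / 2 = 4160/2 = 2080.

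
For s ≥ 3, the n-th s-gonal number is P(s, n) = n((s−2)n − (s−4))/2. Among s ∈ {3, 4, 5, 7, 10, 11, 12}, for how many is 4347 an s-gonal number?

s = 3: P(3, 92) = 4278 and P(3, 93) = 4371; 4347 is not s-gonal.
s = 4: P(4, 65) = 4225 and P(4, 66) = 4356; 4347 is not s-gonal.
s = 5: P(5, 54) = 4347. ✓
s = 7: P(7, 42) = 4347. ✓
s = 10: P(10, 33) = 4257 and P(10, 34) = 4522; 4347 is not s-gonal.
s = 11: P(11, 31) = 4216 and P(11, 32) = 4496; 4347 is not s-gonal.
s = 12: P(12, 29) = 4089 and P(12, 30) = 4380; 4347 is not s-gonal.
Hits: s ∈ {5, 7} → 2.

2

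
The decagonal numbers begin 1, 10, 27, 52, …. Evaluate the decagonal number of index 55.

11935

55·(4·55 − 3) = 55·217 = 11935.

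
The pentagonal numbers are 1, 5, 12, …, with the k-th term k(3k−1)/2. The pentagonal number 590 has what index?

Set n(3n−1)/2 = 590, giving 3n² − n − 1180 = 0.
The discriminant is 1 + 24·590 = 14161, and √14161 = 119.
So n = (1 + 119) / 6 = 120/6 = 20.
Check: 20·(3·20 − 1)/2 = 590. ✓

20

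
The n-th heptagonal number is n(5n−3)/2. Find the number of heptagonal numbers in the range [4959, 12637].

The n-th heptagonal number is n(5n−3)/2.
Smallest index with value ≥ 4959: n = 45 (giving 4995).
Largest index with value ≤ 12637: n = 71 (giving 12496).
Indices 45 through 71: 27 terms.

27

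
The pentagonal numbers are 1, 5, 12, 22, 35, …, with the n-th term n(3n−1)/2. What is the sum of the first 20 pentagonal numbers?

4200

Σ i(3i−1)/2 = (3Σi² − Σi) / 2 over i = 1..20.
Σi = 210 and Σi² = 2870.
(3·2870 − 1·210) / 2 = 8400/2 = 4200.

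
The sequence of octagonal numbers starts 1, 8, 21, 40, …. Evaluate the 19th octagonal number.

1045

The 19th octagonal number is n(3n−2) with n = 19.
19·(3·19 − 2) = 19·55 = 1045.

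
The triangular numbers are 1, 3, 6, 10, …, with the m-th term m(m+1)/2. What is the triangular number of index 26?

The 26th triangular number is n(n+1)/2 with n = 26.
26·27/2 = 702/2 = 351.

351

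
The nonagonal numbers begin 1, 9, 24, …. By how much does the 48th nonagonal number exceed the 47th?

330

Consecutive nonagonal numbers differ by 7n − 6: here 7·48 − 6 = 330.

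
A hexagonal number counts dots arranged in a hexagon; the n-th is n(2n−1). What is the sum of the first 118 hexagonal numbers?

Σ i(2i−1) = 2Σi² − Σi over i = 1..118.
Σi = 7021 and Σi² = 554659.
2·554659 − 1·7021 = 1102297.

1102297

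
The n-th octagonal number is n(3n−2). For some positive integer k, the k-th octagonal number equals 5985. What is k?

Set n(3n−2) = 5985, giving 3n² − 2n − 5985 = 0.
The discriminant is 4 + 12·5985 = 71824, and √71824 = 268.
So n = (2 + 268) / 6 = 270/6 = 45.

45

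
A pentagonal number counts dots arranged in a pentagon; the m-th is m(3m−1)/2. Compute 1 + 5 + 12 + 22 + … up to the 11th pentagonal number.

Σ i(3i−1)/2 = (3Σi² − Σi) / 2 over i = 1..11.
Σi = 66 and Σi² = 506.
(3·506 − 1·66) / 2 = 1452/2 = 726.

726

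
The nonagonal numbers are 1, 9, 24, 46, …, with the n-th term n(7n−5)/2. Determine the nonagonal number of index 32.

3504

The 32nd nonagonal number is n(7n−5)/2 with n = 32.
32·(7·32 − 5)/2 = 32·219/2 = 3504.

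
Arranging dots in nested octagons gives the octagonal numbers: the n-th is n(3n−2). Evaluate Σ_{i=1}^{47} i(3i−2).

Σ i(3i−2) = 3Σi² − 2Σi over i = 1..47.
Σi = 1128 and Σi² = 35720.
3·35720 − 2·1128 = 104904.

104904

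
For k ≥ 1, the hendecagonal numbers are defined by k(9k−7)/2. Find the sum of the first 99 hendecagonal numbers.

Σ i(9i−7)/2 = (9Σi² − 7Σi) / 2 over i = 1..99.
Σi = 4950 and Σi² = 328350.
(9·328350 − 7·4950) / 2 = 2920500/2 = 1460250.

1460250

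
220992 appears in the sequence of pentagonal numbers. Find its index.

384

Set n(3n−1)/2 = 220992, giving 3n² − n − 441984 = 0.
The discriminant is 1 + 24·220992 = 5303809, and √5303809 = 2303.
So n = (1 + 2303) / 6 = 2304/6 = 384.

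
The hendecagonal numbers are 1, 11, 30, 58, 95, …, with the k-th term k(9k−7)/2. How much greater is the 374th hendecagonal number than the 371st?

374·(9·374 − 7)/2 = 628133 and 371·(9·371 − 7)/2 = 618086.
Difference: 628133 − 618086 = 10047.

10047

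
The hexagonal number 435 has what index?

15

Set n(2n−1) = 435, giving 2n² − n − 435 = 0.
So n = (1 + 59) / 4 = 60/4 = 15.
Check: 15·(2·15 − 1) = 435. ✓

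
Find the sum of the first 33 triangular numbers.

Σ i(i+1)/2 = (Σi² + Σi) / 2 over i = 1..33.
Σi = 561 and Σi² = 12529.
(1·12529 + 1·561) / 2 = 13090/2 = 6545.

6545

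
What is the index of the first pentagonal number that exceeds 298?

15

Solve n(3n−1)/2 > 298 for integer n.
The largest n with value ≤ 298 is 14 (since 287 ≤ 298 < 330), so the first above is n = 15, value 330.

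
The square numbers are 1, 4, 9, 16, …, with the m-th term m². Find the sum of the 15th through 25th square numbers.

Σ_{i=15}^{25} i² = 5525 − 1015 = 4510.

4510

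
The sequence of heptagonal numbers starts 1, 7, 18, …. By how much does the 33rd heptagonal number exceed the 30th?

33·(5·33 − 3)/2 = 2673 and 30·(5·30 − 3)/2 = 2205.
Difference: 2673 − 2205 = 468.

468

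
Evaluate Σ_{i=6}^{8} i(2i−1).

Σ i(2i−1) = 2Σi² − Σi over i = 6..8.
Σi = 36 − 15 = 21 and Σi² = 204 − 55 = 149.
2·149 − 1·21 = 277.

277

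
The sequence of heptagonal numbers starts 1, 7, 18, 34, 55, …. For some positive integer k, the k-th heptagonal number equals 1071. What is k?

21

Set n(5n−3)/2 = 1071, giving 5n² − 3n − 2142 = 0.
The discriminant is 9 + 40·1071 = 42849, and √42849 = 207.
So n = (3 + 207) / 10 = 210/10 = 21.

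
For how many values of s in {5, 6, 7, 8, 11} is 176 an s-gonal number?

s = 5: P(5, 11) = 176. ✓
s = 6: P(6, 9) = 153 and P(6, 10) = 190; 176 is not s-gonal.
s = 7: P(7, 8) = 148 and P(7, 9) = 189; 176 is not s-gonal.
s = 8: P(8, 8) = 176. ✓
s = 11: P(11, 6) = 141 and P(11, 7) = 196; 176 is not s-gonal.
Hits: s ∈ {5, 8} → 2.

2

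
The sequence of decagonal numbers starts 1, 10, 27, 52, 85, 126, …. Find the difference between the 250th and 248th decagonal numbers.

3978

250·(4·250 − 3) = 249250 and 248·(4·248 − 3) = 245272.
Difference: 249250 − 245272 = 3978.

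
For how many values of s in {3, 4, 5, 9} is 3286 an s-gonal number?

s = 3: P(3, 80) = 3240 and P(3, 81) = 3321; 3286 is not s-gonal.
s = 4: P(4, 57) = 3249 and P(4, 58) = 3364; 3286 is not s-gonal.
s = 5: P(5, 46) = 3151 and P(5, 47) = 3290; 3286 is not s-gonal.
s = 9: P(9, 31) = 3286. ✓
Hits: s ∈ {9} → 1.

1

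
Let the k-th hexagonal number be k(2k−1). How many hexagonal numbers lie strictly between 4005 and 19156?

53

The n-th hexagonal number is n(2n−1).
Smallest index with value > 4005: n = 46 (giving 4186).
Largest index with value < 19156: n = 98 (giving 19110).
Indices 46 through 98: 53 terms.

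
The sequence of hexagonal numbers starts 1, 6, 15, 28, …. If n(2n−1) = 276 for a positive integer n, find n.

12

Set n(2n−1) = 276, giving 2n² − n − 276 = 0.
The discriminant is 1 + 8·276 = 2209, and √2209 = 47.
So n = (1 + 47) / 4 = 48/4 = 12.
Check: 12·(2·12 − 1) = 276. ✓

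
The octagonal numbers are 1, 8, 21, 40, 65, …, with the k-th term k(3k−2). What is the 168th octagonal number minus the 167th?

1003

Consecutive octagonal numbers differ by 6n − 5: here 6·168 − 5 = 1003.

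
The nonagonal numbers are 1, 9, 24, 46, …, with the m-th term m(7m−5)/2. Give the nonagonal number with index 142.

70219

The 142nd nonagonal number is n(7n−5)/2 with n = 142.
142·(7·142 − 5)/2 = 142·989/2 = 70219.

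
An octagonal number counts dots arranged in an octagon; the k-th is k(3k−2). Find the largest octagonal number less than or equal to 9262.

8965

Solve n(3n−2) ≤ 9262 for integer n.
n = 55 gives 8965 ≤ 9262, while n = 56 gives 9296 > 9262; so the answer is 8965.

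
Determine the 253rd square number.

64009

The 253rd square number is n² with n = 253.
253² = 64009.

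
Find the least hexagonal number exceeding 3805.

3828

Solve n(2n−1) > 3805 for integer n.
The largest n with value ≤ 3805 is 43 (since 3655 ≤ 3805 < 3828), so the first above is n = 44, value 3828.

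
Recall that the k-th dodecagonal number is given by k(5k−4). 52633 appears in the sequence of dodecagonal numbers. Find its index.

103

Set n(5n−4) = 52633, giving 5n² − 4n − 52633 = 0.
So n = (4 + 1026) / 10 = 1030/10 = 103.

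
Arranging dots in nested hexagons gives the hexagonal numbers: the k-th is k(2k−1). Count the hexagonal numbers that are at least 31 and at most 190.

The n-th hexagonal number is n(2n−1).
Smallest index with value ≥ 31: n = 5 (giving 45).
Largest index with value ≤ 190: n = 10 (giving 190).
Indices 5 through 10: 6 terms.

6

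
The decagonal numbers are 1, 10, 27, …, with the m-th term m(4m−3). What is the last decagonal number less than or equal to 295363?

Solve n(4n−3) ≤ 295363 for integer n.
n = 272 gives 295120 ≤ 295363, while n = 273 gives 297297 > 295363; so the answer is 295120.

295120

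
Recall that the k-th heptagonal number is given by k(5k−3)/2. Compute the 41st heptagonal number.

4141

The 41st heptagonal number is n(5n−3)/2 with n = 41.
41·(5·41 − 3)/2 = 41·202/2 = 41·101 = 4141.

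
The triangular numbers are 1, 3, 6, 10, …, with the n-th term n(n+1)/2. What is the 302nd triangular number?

302·303/2 = 91506/2 = 45753.

45753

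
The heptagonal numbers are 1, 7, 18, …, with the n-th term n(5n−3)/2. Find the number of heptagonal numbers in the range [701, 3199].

19

The n-th heptagonal number is n(5n−3)/2.
Smallest index with value ≥ 701: n = 18 (giving 783).
Largest index with value ≤ 3199: n = 36 (giving 3186).
Indices 18 through 36: 19 terms.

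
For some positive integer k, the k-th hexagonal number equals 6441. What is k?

57

Set n(2n−1) = 6441, giving 2n² − n − 6441 = 0.
So n = (1 + 227) / 4 = 228/4 = 57.
Check: 57·(2·57 − 1) = 6441. ✓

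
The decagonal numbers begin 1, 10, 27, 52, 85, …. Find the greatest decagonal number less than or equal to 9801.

9457

Solve n(4n−3) ≤ 9801 for integer n.
n = 49 gives 9457 ≤ 9801, while n = 50 gives 9850 > 9801; so the answer is 9457.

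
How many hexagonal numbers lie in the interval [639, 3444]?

The n-th hexagonal number is n(2n−1).
Smallest index with value ≥ 639: n = 19 (giving 703).
Largest index with value ≤ 3444: n = 41 (giving 3321).
Indices 19 through 41: 23 terms.

23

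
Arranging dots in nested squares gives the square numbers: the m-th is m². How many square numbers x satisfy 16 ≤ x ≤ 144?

The n-th square number is n².
Smallest index with value ≥ 16: n = 4 (giving 16).
Largest index with value ≤ 144: n = 12 (giving 144).
Indices 4 through 12: 9 terms.

9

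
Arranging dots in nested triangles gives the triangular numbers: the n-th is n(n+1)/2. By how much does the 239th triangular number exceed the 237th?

477

239·240/2 = 28680 and 237·238/2 = 28203.
Difference: 28680 − 28203 = 477.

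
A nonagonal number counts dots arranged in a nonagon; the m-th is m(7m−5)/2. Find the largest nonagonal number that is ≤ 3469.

3286

Solve n(7n−5)/2 ≤ 3469 for integer n.
n = 31 gives 3286 ≤ 3469, while n = 32 gives 3504 > 3469; so the answer is 3286.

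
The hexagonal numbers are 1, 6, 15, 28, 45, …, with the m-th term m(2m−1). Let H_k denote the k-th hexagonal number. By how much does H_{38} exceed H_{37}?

Consecutive hexagonal numbers differ by 4n − 3: here 4·38 − 3 = 149.

149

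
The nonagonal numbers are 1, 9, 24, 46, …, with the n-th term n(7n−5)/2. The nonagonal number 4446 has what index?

Set n(7n−5)/2 = 4446, giving 7n² − 5n − 8892 = 0.
The discriminant is 25 + 56·4446 = 249001, and √249001 = 499.
So n = (5 + 499) / 14 = 504/14 = 36.

36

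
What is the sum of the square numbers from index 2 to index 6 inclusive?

Σ_{i=2}^{6} i² = 91 − 1 = 90.

90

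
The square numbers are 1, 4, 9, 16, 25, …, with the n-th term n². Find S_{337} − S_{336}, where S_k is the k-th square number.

n² − (n−1)² = 2n − 1, so 337² − 336² = 2·337 − 1 = 673.

673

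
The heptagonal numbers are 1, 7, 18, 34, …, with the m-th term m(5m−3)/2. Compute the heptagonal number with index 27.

The 27th heptagonal number is n(5n−3)/2 with n = 27.
27·(5·27 − 3)/2 = 27·132/2 = 27·66 = 1782.

1782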